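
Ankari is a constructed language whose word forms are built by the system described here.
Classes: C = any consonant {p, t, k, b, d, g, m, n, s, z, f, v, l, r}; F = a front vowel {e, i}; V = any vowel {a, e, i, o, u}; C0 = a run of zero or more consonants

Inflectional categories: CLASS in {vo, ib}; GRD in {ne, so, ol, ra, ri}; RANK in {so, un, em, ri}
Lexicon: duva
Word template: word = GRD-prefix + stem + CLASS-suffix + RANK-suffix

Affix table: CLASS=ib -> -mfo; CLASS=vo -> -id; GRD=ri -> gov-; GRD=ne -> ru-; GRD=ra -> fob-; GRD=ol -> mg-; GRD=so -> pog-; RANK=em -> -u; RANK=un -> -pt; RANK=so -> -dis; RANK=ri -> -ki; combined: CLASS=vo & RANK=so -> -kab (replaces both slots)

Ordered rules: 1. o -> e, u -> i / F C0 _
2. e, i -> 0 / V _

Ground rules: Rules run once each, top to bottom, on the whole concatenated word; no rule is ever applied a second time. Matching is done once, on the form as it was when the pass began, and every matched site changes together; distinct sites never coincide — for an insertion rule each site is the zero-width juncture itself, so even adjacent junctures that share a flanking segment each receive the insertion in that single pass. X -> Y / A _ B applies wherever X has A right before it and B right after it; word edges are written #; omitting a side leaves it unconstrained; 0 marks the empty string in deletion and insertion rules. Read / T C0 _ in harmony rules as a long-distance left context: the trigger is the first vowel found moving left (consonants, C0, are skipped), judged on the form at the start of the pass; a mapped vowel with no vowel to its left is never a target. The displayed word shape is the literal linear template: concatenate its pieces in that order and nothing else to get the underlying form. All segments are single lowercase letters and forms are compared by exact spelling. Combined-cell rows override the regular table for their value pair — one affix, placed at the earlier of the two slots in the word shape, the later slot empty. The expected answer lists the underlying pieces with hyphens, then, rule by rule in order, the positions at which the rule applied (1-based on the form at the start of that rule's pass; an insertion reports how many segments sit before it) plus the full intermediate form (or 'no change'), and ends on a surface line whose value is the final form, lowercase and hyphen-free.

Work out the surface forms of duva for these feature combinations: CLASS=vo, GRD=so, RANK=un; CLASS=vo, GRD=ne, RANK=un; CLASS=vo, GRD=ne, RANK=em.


cell CLASS=vo, GRD=so, RANK=un:
underlying: pog-duva-id-pt
1. o -> e, u -> i / F C0 _: no change
2. e, i -> 0 / V _: fires at position(s) 8: pogduvadpt
surface: pogduvadpt

cell CLASS=vo, GRD=ne, RANK=un:
underlying: ru-duva-id-pt
1. o -> e, u -> i / F C0 _: no change
2. e, i -> 0 / V _: fires at position(s) 7: ruduvadpt
surface: ruduvadpt

cell CLASS=vo, GRD=ne, RANK=em:
underlying: ru-duva-id-u
1. o -> e, u -> i / F C0 _: fires at position(s) 9: ruduvaidi
2. e, i -> 0 / V _: fires at position(s) 7: ruduvadi
surface: ruduvadi


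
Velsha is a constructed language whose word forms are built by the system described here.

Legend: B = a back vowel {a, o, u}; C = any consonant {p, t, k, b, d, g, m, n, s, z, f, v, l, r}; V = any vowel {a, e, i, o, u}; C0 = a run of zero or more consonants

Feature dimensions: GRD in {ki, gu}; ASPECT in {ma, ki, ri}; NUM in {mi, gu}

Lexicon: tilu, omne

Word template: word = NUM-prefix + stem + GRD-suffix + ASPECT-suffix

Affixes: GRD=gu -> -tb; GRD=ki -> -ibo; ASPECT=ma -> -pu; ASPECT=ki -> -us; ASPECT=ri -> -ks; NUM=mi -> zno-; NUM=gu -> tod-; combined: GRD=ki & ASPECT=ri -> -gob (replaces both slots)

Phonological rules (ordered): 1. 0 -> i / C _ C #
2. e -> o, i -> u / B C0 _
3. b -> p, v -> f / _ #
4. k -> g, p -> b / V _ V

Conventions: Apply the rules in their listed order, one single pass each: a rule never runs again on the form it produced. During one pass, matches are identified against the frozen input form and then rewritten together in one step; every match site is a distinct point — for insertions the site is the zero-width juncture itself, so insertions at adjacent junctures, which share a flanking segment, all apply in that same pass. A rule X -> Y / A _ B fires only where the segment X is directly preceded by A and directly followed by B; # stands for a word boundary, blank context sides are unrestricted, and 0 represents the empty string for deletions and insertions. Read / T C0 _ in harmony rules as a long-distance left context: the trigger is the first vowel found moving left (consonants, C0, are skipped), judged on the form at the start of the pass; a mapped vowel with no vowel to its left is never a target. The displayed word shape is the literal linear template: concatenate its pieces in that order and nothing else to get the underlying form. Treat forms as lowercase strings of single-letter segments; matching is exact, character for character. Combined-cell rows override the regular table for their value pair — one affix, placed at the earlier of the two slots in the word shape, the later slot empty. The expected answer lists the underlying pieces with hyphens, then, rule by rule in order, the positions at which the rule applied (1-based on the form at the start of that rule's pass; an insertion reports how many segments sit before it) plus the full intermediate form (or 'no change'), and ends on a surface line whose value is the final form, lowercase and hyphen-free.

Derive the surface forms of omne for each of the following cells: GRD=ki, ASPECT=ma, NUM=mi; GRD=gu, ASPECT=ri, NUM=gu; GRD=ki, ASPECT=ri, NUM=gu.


cell GRD=ki, ASPECT=ma, NUM=mi:
underlying: zno-omne-ibo-pu
1. 0 -> i / C _ C #: no change
2. e -> o, i -> u / B C0 _: fires at position(s) 7: znoomnoibopu
3. b -> p, v -> f / _ #: no change
4. k -> g, p -> b / V _ V: fires at position(s) 11: znoomnoibobu
surface: znoomnoibobu

cell GRD=gu, ASPECT=ri, NUM=gu:
underlying: tod-omne-tb-ks
1. 0 -> i / C _ C #: inserts after position(s) 10: todomnetbkis
2. e -> o, i -> u / B C0 _: fires at position(s) 7: todomnotbkis
3. b -> p, v -> f / _ #: no change
4. k -> g, p -> b / V _ V: no change
surface: todomnotbkis

cell GRD=ki, ASPECT=ri, NUM=gu:
underlying: tod-omne-gob
1. 0 -> i / C _ C #: no change
2. e -> o, i -> u / B C0 _: fires at position(s) 7: todomnogob
3. b -> p, v -> f / _ #: fires at position(s) 10: todomnogop
4. k -> g, p -> b / V _ V: no change
surface: todomnogop


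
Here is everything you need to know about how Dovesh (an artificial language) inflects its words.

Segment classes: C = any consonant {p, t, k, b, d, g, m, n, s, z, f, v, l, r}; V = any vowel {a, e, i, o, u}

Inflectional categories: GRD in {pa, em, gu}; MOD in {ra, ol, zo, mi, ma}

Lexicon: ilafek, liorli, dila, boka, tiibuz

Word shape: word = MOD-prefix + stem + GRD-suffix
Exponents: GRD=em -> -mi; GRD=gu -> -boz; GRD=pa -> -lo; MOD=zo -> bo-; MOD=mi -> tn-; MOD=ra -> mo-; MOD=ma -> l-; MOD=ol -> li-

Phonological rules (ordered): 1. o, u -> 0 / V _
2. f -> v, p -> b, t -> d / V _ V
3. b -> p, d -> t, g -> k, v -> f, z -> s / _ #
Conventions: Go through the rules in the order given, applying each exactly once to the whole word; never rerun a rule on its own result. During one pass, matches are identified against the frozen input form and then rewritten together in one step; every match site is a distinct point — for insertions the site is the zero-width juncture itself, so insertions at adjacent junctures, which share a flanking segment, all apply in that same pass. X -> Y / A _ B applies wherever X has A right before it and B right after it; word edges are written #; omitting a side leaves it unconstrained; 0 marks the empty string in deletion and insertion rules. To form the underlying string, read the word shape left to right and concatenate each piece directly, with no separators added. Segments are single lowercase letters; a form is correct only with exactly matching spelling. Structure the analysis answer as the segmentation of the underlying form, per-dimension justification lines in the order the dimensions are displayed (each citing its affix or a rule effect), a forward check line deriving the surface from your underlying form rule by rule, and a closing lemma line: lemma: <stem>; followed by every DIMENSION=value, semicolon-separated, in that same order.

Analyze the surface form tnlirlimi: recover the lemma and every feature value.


underlying: tn-liorli-mi
GRD=em - signalled by the affix -mi
MOD=mi - signalled by the affix tn-
check: tnliorlimi -> tnlirlimi -> tnlirlimi -> tnlirlimi
lemma: liorli; GRD=em; MOD=mi


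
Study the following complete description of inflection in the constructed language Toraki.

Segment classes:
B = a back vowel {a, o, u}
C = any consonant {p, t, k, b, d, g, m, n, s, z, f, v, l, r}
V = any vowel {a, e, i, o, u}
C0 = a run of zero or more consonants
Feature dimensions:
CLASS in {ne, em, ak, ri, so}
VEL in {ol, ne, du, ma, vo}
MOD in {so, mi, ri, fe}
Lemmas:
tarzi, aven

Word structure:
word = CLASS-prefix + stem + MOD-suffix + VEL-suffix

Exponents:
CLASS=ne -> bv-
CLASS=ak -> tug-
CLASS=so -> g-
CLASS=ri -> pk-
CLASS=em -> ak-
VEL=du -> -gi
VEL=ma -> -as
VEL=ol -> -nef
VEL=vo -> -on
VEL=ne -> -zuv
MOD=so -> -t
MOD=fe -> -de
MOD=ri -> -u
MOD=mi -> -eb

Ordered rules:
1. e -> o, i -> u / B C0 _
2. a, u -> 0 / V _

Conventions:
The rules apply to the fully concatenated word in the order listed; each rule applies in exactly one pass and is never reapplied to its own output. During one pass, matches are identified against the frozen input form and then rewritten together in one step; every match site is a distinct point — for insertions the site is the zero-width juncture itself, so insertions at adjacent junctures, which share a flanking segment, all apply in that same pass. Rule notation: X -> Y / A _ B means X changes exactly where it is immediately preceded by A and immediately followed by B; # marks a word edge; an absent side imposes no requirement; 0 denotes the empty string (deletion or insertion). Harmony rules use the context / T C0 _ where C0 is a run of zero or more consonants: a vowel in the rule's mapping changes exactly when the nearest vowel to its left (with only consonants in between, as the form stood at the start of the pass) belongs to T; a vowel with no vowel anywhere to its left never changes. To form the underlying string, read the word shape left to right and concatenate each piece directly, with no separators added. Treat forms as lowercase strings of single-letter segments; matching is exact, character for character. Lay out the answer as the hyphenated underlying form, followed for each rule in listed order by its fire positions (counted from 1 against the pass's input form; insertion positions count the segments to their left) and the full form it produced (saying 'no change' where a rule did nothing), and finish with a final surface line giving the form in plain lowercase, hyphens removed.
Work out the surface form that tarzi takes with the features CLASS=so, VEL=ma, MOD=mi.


underlying: g-tarzi-eb-as
1. e -> o, i -> u / B C0 _: fires at position(s) 6: gtarzuebas
2. a, u -> 0 / V _: no change
surface: gtarzuebas


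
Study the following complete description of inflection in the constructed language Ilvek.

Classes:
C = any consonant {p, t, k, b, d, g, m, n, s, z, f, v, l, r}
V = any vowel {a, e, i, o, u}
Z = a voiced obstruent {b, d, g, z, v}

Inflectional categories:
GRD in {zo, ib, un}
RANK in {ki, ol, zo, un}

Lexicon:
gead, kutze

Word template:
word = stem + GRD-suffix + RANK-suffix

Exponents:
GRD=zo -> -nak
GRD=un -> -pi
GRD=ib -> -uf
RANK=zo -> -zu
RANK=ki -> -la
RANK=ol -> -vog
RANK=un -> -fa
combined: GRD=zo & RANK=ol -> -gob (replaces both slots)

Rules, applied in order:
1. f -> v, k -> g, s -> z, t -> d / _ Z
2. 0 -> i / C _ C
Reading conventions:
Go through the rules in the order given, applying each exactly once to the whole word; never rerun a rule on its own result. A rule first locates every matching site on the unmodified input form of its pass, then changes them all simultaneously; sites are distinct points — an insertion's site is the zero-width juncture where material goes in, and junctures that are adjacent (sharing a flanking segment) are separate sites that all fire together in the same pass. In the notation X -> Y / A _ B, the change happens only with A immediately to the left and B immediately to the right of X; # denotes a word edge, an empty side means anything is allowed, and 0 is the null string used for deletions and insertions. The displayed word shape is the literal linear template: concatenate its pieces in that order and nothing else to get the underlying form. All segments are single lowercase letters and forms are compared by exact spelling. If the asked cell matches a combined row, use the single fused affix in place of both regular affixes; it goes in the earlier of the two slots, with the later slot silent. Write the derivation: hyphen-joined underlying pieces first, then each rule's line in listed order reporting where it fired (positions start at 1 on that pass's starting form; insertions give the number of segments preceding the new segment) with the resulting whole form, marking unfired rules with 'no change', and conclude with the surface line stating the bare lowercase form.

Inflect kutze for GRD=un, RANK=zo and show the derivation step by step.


underlying: kutze-pi-zu
1. f -> v, k -> g, s -> z, t -> d / _ Z: fires at position(s) 3: kudzepizu
2. 0 -> i / C _ C: inserts after position(s) 3: kudizepizu
surface: kudizepizu


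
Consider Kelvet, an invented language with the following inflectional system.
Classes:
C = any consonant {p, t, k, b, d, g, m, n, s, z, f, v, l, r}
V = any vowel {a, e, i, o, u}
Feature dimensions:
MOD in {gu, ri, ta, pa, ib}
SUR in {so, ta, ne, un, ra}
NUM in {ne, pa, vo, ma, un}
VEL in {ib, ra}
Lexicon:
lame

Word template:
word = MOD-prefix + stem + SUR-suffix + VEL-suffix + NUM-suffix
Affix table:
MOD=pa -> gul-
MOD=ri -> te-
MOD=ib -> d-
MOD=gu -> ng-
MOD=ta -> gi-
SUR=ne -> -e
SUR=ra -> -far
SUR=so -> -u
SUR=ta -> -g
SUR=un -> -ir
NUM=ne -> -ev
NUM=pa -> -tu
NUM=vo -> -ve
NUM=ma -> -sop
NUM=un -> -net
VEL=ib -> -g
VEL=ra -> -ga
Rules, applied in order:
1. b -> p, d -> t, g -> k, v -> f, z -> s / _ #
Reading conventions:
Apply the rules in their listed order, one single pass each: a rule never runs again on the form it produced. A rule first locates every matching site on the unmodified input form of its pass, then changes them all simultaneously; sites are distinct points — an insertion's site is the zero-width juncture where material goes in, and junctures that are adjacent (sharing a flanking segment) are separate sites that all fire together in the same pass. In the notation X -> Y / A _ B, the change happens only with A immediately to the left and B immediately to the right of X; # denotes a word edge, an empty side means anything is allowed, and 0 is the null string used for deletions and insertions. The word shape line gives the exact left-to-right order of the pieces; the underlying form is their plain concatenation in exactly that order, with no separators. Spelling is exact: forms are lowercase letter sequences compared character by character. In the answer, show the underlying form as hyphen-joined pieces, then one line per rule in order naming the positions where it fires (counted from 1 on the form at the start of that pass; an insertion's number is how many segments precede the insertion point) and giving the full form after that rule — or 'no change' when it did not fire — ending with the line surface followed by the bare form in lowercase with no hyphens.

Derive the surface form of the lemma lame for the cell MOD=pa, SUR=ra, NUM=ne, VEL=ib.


underlying: gul-lame-far-g-ev
1. b -> p, d -> t, g -> k, v -> f, z -> s / _ #: fires at position(s) 13: gullamefargef
surface: gullamefargef


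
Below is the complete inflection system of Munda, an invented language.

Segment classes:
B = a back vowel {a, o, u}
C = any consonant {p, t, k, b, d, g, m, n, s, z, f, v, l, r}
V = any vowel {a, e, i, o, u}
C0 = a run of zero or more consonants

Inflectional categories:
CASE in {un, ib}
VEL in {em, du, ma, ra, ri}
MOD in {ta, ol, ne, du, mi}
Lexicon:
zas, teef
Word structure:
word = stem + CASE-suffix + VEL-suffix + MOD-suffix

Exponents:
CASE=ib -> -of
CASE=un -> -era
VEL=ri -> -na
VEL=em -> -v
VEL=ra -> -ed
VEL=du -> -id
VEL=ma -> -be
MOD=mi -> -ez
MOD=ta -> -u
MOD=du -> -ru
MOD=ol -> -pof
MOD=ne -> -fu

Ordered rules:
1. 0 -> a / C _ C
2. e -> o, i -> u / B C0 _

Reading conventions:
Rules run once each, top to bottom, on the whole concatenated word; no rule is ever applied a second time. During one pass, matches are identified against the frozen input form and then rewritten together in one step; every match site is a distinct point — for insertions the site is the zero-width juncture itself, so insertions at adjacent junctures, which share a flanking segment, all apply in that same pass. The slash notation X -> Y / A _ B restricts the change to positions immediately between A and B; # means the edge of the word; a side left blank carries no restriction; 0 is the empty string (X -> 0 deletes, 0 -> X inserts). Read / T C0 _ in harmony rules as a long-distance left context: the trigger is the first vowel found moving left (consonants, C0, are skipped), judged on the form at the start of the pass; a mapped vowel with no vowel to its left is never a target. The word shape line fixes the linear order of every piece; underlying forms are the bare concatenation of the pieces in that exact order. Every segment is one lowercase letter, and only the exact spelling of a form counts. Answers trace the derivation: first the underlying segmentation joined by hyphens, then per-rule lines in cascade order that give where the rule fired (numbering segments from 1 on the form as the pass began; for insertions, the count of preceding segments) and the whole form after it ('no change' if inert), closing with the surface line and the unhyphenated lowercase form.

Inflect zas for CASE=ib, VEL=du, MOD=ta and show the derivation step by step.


underlying: zas-of-id-u
1. 0 -> a / C _ C: no change
2. e -> o, i -> u / B C0 _: fires at position(s) 6: zasofudu
surface: zasofudu


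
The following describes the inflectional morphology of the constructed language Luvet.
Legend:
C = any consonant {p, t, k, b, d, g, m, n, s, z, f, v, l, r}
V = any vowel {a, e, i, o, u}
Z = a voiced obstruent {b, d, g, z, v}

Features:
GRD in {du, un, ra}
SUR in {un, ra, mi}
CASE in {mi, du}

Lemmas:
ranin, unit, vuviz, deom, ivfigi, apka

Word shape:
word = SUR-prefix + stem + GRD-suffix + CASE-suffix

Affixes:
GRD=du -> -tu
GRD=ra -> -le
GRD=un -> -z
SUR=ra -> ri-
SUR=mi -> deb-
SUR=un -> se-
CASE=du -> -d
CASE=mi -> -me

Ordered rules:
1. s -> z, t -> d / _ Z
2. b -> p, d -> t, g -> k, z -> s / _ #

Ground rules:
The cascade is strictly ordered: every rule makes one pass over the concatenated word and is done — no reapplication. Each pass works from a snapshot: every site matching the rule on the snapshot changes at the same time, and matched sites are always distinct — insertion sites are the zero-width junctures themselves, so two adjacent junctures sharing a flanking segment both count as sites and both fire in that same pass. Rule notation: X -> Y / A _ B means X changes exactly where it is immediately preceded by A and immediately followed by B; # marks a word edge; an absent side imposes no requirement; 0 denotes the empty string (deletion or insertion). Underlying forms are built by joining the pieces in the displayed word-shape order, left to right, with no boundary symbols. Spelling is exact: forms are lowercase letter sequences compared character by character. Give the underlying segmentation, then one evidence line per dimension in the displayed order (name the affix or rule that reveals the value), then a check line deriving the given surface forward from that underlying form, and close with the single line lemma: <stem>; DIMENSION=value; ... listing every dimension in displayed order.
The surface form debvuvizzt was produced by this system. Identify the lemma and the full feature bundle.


underlying: deb-vuviz-z-d
GRD=un - signalled by the affix -z
SUR=mi - signalled by the affix deb-
CASE=du - signalled by the affix -d
check: debvuvizzd -> debvuvizzd -> debvuvizzt
lemma: vuviz; GRD=un; SUR=mi; CASE=du


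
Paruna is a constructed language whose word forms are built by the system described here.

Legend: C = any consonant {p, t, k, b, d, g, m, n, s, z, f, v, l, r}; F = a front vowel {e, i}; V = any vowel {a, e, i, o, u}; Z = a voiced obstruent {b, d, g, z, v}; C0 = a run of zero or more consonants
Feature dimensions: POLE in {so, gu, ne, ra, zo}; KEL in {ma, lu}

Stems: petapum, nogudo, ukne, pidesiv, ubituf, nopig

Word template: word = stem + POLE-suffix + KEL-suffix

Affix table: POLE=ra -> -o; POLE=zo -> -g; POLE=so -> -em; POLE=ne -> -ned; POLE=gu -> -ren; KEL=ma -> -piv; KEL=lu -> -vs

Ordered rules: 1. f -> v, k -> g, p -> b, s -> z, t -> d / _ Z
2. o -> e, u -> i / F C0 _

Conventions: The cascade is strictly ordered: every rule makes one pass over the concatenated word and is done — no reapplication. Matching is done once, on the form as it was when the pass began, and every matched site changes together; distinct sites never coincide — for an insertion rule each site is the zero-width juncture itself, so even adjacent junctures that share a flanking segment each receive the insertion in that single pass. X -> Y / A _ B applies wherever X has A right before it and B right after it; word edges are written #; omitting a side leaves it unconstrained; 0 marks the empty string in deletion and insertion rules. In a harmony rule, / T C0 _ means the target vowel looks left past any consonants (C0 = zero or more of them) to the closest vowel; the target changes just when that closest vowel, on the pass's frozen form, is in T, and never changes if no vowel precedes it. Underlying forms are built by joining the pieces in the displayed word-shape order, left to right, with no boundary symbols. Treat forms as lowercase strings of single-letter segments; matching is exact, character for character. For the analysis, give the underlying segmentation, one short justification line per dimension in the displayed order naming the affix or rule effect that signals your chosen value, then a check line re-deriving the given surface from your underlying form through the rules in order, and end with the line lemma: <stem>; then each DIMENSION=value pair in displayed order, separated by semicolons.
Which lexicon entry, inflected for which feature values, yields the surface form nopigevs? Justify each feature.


underlying: nopig-o-vs
POLE=ra - signalled by the affix -o
KEL=lu - signalled by the affix -vs
check: nopigovs -> nopigovs -> nopigevs
lemma: nopig; POLE=ra; KEL=lu


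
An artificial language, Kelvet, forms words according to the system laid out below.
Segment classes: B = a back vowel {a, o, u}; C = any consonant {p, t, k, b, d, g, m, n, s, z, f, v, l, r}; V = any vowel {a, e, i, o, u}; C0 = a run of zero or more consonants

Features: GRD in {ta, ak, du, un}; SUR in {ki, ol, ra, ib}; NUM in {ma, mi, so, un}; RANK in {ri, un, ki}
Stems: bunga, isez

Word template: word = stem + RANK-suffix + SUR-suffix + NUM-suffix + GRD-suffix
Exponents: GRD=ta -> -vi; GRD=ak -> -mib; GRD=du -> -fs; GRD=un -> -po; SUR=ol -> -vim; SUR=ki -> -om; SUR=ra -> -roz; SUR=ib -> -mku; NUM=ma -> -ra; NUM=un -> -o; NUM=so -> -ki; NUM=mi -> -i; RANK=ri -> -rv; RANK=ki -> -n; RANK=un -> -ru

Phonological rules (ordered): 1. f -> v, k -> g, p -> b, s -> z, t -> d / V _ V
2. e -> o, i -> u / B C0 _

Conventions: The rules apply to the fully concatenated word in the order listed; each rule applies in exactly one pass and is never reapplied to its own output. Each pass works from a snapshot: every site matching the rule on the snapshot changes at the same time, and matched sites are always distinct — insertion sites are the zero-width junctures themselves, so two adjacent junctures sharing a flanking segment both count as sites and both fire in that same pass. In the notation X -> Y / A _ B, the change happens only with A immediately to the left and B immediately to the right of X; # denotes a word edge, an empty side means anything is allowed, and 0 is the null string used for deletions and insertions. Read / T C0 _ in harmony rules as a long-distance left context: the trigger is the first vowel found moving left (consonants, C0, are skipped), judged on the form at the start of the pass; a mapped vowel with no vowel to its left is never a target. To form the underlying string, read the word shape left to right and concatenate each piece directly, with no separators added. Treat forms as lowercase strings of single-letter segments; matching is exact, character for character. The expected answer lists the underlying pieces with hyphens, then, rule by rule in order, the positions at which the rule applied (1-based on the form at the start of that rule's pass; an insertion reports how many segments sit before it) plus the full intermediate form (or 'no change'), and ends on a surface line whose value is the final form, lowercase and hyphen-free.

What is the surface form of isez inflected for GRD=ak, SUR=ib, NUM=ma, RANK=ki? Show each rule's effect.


underlying: isez-n-mku-ra-mib
1. f -> v, k -> g, p -> b, s -> z, t -> d / V _ V: fires at position(s) 2: izeznmkuramib
2. e -> o, i -> u / B C0 _: fires at position(s) 12: izeznmkuramub
surface: izeznmkuramub


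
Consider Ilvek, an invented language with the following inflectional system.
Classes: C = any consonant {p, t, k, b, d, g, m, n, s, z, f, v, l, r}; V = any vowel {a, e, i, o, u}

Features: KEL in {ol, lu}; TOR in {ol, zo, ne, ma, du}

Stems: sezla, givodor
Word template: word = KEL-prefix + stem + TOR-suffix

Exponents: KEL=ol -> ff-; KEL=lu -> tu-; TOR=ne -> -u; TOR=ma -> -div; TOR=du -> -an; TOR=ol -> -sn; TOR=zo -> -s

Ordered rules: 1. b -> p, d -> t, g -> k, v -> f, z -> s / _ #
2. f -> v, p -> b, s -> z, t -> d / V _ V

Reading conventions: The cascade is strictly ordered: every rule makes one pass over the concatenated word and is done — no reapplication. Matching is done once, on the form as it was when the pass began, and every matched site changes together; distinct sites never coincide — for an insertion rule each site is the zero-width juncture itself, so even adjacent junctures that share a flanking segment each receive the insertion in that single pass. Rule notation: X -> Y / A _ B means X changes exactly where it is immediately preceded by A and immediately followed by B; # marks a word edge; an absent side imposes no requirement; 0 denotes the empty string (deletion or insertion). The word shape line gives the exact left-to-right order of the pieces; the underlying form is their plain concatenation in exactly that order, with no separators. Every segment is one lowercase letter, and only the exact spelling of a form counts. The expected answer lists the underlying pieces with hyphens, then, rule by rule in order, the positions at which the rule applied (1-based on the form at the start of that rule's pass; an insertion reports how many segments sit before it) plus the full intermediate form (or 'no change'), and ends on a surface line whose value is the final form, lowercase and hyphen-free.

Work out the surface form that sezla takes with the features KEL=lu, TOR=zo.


underlying: tu-sezla-s
1. b -> p, d -> t, g -> k, v -> f, z -> s / _ #: no change
2. f -> v, p -> b, s -> z, t -> d / V _ V: fires at position(s) 3: tuzezlas
surface: tuzezlas


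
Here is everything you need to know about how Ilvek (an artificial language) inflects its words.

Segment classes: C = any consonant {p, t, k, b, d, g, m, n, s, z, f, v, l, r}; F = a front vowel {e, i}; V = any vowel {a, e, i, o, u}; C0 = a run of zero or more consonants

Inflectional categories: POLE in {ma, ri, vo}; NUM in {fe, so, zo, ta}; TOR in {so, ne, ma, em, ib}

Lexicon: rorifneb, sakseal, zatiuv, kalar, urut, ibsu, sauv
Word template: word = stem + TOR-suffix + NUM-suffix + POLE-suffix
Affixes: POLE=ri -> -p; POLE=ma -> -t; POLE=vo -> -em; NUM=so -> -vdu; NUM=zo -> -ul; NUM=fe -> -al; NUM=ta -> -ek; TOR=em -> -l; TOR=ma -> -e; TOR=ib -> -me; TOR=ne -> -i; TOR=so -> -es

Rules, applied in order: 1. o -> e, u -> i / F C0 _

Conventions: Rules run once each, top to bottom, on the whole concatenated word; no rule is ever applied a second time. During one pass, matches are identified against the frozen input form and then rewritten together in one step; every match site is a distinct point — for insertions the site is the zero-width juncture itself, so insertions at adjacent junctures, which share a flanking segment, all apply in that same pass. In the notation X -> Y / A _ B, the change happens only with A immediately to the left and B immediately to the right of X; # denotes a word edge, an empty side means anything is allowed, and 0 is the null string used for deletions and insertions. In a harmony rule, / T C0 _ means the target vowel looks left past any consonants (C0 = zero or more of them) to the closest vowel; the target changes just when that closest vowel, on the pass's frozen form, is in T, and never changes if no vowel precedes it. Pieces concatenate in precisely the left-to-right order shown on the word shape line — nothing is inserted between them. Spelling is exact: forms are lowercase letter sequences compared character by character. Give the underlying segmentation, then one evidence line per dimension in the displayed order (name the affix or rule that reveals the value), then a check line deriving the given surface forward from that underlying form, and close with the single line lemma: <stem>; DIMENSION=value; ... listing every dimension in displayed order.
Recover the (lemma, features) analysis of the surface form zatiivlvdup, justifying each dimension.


underlying: zatiuv-l-vdu-p
POLE=ri - signalled by the affix -p
NUM=so - signalled by the affix -vdu
TOR=em - signalled by the affix -l
check: zatiuvlvdup -> zatiivlvdup
lemma: zatiuv; POLE=ri; NUM=so; TOR=em


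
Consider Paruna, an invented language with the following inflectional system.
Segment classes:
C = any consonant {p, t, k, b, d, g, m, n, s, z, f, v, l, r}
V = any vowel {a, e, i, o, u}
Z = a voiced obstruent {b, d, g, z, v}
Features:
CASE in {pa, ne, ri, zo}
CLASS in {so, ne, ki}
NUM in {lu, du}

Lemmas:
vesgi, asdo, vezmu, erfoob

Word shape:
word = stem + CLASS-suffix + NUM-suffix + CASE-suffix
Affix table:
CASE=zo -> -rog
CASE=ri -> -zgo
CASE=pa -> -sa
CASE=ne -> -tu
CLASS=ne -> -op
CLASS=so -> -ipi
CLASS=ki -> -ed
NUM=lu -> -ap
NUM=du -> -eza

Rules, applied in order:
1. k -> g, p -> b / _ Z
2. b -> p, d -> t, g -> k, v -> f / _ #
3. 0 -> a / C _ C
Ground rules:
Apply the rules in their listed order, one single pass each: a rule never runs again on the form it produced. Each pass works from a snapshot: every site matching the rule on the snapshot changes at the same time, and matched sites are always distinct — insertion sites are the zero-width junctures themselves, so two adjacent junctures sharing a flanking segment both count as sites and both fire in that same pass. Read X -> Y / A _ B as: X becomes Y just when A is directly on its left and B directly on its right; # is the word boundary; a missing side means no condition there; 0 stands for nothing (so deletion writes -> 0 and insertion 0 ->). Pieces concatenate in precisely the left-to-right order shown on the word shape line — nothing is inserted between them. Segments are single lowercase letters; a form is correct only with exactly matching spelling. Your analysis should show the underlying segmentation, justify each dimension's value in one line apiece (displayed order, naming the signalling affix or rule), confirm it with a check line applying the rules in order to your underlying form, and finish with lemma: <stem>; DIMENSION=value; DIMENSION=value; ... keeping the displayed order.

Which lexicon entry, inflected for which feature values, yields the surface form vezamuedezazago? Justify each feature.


underlying: vezmu-ed-eza-zgo
CASE=ri - signalled by the affix -zgo
CLASS=ki - signalled by the affix -ed
NUM=du - signalled by the affix -eza
check: vezmuedezazgo -> vezmuedezazgo -> vezmuedezazgo -> vezamuedezazago
lemma: vezmu; CASE=ri; CLASS=ki; NUM=du


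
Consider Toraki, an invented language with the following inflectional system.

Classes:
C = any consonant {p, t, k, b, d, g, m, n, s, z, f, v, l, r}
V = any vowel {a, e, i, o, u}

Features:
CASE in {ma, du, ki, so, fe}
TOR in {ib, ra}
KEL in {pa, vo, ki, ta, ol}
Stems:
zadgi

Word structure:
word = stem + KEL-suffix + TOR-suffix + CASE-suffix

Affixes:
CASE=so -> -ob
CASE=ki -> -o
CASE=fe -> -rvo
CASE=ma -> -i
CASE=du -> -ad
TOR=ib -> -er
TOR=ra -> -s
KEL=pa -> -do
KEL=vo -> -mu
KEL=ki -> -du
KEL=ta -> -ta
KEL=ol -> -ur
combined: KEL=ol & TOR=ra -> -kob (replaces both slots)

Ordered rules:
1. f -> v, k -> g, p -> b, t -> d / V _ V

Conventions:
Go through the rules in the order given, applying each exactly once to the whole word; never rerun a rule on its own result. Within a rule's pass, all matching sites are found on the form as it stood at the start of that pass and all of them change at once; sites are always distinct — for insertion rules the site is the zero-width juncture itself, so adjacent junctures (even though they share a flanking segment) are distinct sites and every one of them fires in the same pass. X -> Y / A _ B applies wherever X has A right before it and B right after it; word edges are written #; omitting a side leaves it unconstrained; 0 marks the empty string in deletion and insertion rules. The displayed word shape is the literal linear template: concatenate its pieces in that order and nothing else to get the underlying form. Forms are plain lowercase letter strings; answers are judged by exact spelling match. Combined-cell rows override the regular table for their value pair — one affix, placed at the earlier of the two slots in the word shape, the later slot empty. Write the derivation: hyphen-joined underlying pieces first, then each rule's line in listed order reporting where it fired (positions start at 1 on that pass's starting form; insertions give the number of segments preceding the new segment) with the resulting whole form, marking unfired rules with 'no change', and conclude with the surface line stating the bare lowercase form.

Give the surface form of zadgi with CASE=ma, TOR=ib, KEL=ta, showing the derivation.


underlying: zadgi-ta-er-i
1. f -> v, k -> g, p -> b, t -> d / V _ V: fires at position(s) 6: zadgidaeri
surface: zadgidaeri


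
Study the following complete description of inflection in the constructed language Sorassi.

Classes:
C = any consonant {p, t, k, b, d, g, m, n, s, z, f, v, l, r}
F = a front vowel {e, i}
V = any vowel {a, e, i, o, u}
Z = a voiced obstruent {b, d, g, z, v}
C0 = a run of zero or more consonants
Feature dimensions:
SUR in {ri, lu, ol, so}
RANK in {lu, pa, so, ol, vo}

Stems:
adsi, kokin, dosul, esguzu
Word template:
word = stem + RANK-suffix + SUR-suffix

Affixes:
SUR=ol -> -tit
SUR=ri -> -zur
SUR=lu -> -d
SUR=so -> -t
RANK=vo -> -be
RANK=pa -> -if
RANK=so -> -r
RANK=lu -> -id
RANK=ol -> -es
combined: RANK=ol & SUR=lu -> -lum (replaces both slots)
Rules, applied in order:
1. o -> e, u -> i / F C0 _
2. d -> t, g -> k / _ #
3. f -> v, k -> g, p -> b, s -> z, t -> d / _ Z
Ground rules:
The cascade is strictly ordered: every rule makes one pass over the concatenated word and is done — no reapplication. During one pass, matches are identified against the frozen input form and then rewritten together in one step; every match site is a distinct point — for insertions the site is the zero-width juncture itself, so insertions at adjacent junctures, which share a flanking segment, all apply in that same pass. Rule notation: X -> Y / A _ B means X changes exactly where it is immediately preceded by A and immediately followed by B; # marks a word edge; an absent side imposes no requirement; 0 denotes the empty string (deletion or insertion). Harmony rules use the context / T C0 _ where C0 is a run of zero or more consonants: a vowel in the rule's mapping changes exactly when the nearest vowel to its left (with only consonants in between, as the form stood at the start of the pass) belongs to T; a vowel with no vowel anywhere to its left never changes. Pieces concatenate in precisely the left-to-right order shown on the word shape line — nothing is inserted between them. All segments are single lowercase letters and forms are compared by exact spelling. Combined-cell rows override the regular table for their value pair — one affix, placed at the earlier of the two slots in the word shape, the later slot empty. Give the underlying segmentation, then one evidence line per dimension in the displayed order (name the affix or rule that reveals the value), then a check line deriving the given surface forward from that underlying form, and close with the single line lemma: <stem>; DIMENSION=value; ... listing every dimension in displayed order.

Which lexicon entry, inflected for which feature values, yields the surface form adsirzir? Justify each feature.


underlying: adsi-r-zur
SUR=ri - signalled by the affix -zur
RANK=so - signalled by the affix -r
check: adsirzur -> adsirzir -> adsirzir -> adsirzir
lemma: adsi; SUR=ri; RANK=so


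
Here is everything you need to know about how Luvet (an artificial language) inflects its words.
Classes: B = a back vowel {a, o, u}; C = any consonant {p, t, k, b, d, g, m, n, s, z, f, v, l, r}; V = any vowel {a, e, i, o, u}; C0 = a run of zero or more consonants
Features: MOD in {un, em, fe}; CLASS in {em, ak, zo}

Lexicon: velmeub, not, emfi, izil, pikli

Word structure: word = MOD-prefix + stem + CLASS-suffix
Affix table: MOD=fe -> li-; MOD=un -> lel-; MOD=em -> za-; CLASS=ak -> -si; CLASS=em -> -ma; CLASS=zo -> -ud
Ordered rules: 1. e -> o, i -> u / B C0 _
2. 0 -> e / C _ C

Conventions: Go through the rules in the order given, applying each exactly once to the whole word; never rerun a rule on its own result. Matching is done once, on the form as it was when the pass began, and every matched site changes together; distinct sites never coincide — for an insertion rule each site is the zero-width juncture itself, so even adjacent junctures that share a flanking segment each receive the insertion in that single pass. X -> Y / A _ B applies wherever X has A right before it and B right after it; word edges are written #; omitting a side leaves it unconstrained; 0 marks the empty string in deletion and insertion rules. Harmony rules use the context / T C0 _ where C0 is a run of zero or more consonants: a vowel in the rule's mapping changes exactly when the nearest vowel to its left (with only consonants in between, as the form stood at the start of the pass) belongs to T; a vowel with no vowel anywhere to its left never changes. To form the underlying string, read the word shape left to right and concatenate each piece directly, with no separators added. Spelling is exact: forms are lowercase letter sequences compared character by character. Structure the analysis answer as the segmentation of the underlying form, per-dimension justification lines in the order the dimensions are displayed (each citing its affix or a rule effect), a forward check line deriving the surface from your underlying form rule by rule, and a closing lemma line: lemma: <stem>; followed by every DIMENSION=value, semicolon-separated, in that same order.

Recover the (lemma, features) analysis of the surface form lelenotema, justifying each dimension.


underlying: lel-not-ma
MOD=un - signalled by the affix lel-
CLASS=em - signalled by the affix -ma
check: lelnotma -> lelnotma -> lelenotema
lemma: not; MOD=un; CLASS=em


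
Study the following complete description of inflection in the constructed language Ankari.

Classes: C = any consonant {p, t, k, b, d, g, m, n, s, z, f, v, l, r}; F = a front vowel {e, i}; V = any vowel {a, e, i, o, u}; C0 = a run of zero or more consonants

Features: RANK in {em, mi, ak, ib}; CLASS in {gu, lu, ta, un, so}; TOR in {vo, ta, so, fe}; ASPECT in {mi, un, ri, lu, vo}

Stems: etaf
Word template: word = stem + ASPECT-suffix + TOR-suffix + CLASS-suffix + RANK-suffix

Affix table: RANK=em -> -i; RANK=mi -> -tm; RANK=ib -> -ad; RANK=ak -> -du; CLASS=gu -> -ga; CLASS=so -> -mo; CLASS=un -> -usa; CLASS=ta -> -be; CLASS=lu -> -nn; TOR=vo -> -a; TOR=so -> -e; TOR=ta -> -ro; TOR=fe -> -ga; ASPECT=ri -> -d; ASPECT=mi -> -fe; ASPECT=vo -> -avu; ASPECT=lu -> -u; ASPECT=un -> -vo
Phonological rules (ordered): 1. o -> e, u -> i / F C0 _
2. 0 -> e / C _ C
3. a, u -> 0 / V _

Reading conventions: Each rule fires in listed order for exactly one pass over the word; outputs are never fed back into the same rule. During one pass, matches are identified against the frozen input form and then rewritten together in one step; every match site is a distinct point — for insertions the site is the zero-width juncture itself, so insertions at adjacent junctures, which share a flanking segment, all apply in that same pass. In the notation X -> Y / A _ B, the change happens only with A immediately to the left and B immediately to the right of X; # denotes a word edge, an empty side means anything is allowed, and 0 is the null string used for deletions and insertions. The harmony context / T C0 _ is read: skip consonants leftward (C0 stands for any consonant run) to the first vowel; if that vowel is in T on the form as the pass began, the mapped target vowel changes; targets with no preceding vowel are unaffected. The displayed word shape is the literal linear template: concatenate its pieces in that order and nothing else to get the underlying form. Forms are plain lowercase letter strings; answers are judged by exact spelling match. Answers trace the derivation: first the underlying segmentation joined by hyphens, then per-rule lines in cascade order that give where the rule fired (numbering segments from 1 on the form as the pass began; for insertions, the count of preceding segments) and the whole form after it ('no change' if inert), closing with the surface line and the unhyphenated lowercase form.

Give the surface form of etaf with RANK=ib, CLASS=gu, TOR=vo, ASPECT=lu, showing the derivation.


underlying: etaf-u-a-ga-ad
1. o -> e, u -> i / F C0 _: no change
2. 0 -> e / C _ C: no change
3. a, u -> 0 / V _: fires at position(s) 6, 9: etafugad
surface: etafugad
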